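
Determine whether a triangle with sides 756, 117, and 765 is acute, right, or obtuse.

right

Compare the square of the longest side to the sum of squares of the other two: 117² + 756² = 585225 = 765².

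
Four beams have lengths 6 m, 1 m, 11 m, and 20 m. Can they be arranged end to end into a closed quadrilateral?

No

For a quadrilateral, each side must be shorter than the sum of the others.
Here the longest side is 20, but the remaining 3 sides sum to only 18.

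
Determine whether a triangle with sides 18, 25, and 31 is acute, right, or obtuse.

obtuse

Compare the square of the longest side to the sum of squares of the other two: 18² + 25² = 949 < 961 = 31².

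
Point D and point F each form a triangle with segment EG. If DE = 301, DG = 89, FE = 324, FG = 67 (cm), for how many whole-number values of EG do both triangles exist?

132

From triangle DEG: 212 < EG < 390.
From triangle FEG: 257 < EG < 391.
Intersection: 257 < EG < 390, so integers 258 through 389: 132 values.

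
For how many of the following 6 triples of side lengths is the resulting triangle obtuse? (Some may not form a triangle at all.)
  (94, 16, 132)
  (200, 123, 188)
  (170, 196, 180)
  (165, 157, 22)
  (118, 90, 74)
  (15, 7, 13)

(94,16,132): 16+94 ≤ 132, not a triangle
(200,123,188): 123²+188² = 50473 > 40000 = 200² → acute
(170,196,180): 170²+180² = 61300 > 38416 = 196² → acute
(165,157,22): 22²+157² = 25133 < 27225 = 165² → obtuse
(118,90,74): 74²+90² = 13576 < 13924 = 118² → obtuse
(15,7,13): 7²+13² = 218 < 225 = 15² → obtuse
3 of the 6 are obtuse.

3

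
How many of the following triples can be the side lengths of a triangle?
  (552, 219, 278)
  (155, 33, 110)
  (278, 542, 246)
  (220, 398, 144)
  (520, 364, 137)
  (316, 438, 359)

1

(219,278,552): 219+278 ≤ 552 → not valid
(33,110,155): 33+110 ≤ 155 → not valid
(246,278,542): 246+278 ≤ 542 → not valid
(144,220,398): 144+220 ≤ 398 → not valid
(137,364,520): 137+364 ≤ 520 → not valid
(316,359,438): 316+359 > 438 → valid
1 of the 6 triples forms a triangle.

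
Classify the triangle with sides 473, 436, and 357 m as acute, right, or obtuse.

Compare the square of the longest side to the sum of squares of the other two: 357² + 436² = 317545 > 223729 = 473².

acute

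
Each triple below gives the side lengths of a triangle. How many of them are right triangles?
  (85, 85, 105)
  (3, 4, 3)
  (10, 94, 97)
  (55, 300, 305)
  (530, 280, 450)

2

(85,85,105): 85²+85² = 14450 > 11025 = 105² → acute
(3,4,3): 3²+3² = 18 > 16 = 4² → acute
(10,94,97): 10²+94² = 8936 < 9409 = 97² → obtuse
(55,300,305): 55²+300² = 93025 = 305² → right
(530,280,450): 280²+450² = 280900 = 530² → right
2 of the 5 are right.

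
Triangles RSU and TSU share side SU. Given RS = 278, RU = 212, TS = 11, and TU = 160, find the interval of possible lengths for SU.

149 < SU < 171

From triangle RSU: |278 − 212| < SU < 278 + 212, i.e. 66 < SU < 490.
From triangle TSU: 149 < SU < 171.
Both must hold, so SU lies in the intersection.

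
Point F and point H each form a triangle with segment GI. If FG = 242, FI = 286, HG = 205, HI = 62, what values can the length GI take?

From triangle FGI: |242 − 286| < GI < 242 + 286, i.e. 44 < GI < 528.
From triangle HGI: 143 < GI < 267.
Both must hold, so GI lies in the intersection.

143 < GI < 267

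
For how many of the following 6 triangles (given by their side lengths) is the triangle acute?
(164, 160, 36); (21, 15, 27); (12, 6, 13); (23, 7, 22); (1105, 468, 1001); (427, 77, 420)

2

(164,160,36): 36²+160² = 26896 = 164² → right
(21,15,27): 15²+21² = 666 < 729 = 27² → obtuse
(12,6,13): 6²+12² = 180 > 169 = 13² → acute
(23,7,22): 7²+22² = 533 > 529 = 23² → acute
(1105,468,1001): 468²+1001² = 1221025 = 1105² → right
(427,77,420): 77²+420² = 182329 = 427² → right
2 of the 6 are acute.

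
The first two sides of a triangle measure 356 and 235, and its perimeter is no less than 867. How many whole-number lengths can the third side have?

Triangle inequality: 121 < x < 591. Perimeter ≥ 867 gives x ≥ 867 − 356 − 235 = 276.
So 276 ≤ x < 591; integers 276 through 590: 315 values.

315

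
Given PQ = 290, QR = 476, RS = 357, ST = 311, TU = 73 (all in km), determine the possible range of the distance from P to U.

0 ≤ PU ≤ 1507 km

The maximum is all hops collinear in one direction: 290 + 476 + 357 + 311 + 73 = 1507.
The longest hop is 476; the others sum to 1031. Since 476 ≤ 1031, the path can fold back on itself completely, so the minimum distance is 0.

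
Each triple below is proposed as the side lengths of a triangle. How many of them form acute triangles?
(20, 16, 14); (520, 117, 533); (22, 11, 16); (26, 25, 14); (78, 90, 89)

3

(20,16,14): 14²+16² = 452 > 400 = 20² → acute
(520,117,533): 117²+520² = 284089 = 533² → right
(22,11,16): 11²+16² = 377 < 484 = 22² → obtuse
(26,25,14): 14²+25² = 821 > 676 = 26² → acute
(78,90,89): 78²+89² = 14005 > 8100 = 90² → acute
3 of the 5 are acute.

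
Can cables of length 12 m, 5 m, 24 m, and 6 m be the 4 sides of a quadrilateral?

For a quadrilateral, each side must be shorter than the sum of the others.
Here the longest side is 24, but the remaining 3 sides sum to only 23.

No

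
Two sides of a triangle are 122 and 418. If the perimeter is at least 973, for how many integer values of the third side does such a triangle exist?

107

Triangle inequality: 296 < x < 540. Perimeter ≥ 973 gives x ≥ 973 − 122 − 418 = 433.
So 433 ≤ x < 540; integers 433 through 539: 107 values.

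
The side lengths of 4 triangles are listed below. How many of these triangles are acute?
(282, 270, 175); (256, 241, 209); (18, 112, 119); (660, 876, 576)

2

(282,270,175): 175²+270² = 103525 > 79524 = 282² → acute
(256,241,209): 209²+241² = 101762 > 65536 = 256² → acute
(18,112,119): 18²+112² = 12868 < 14161 = 119² → obtuse
(660,876,576): 576²+660² = 767376 = 876² → right
2 of the 4 are acute.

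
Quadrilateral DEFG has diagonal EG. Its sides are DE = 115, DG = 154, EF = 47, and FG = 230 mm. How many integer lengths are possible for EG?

From triangle DEG: 39 < EG < 269.
From triangle FEG: 183 < EG < 277.
Intersection: 183 < EG < 269, so integers 184 through 268: 85 values.

85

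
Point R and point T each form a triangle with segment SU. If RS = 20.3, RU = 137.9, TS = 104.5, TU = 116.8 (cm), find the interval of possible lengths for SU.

From triangle RSU: |20.3 − 137.9| < SU < 20.3 + 137.9, i.e. 117.6 < SU < 158.2.
From triangle TSU: 12.3 < SU < 221.3.
Both must hold, so SU lies in the intersection.

117.6 < SU < 158.2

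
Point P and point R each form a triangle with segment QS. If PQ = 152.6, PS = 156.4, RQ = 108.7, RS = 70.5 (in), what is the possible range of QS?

From triangle PQS: |152.6 − 156.4| < QS < 152.6 + 156.4, i.e. 3.8 < QS < 309.0.
From triangle RQS: 38.2 < QS < 179.2.
Both must hold, so QS lies in the intersection.

38.2 < QS < 179.2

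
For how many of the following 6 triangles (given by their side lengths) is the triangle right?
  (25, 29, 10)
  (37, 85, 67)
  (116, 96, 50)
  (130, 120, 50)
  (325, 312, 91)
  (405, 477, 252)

(25,29,10): 10²+25² = 725 < 841 = 29² → obtuse
(37,85,67): 37²+67² = 5858 < 7225 = 85² → obtuse
(116,96,50): 50²+96² = 11716 < 13456 = 116² → obtuse
(130,120,50): 50²+120² = 16900 = 130² → right
(325,312,91): 91²+312² = 105625 = 325² → right
(405,477,252): 252²+405² = 227529 = 477² → right
3 of the 6 are right.

3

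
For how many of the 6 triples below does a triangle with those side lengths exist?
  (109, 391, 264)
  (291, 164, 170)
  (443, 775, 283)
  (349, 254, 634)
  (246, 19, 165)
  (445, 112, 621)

1

(109,264,391): 109+264 ≤ 391 → not valid
(164,170,291): 164+170 > 291 → valid
(283,443,775): 283+443 ≤ 775 → not valid
(254,349,634): 254+349 ≤ 634 → not valid
(19,165,246): 19+165 ≤ 246 → not valid
(112,445,621): 112+445 ≤ 621 → not valid
1 of the 6 triples forms a triangle.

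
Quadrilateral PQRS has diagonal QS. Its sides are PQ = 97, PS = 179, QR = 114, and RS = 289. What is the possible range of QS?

175 < QS < 276

From triangle PQS: |97 − 179| < QS < 97 + 179, i.e. 82 < QS < 276.
From triangle RQS: 175 < QS < 403.
Both must hold, so QS lies in the intersection.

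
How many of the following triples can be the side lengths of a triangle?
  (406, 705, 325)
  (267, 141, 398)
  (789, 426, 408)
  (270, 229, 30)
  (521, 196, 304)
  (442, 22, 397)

(325,406,705): 325+406 > 705 → valid
(141,267,398): 141+267 > 398 → valid
(408,426,789): 408+426 > 789 → valid
(30,229,270): 30+229 ≤ 270 → not valid
(196,304,521): 196+304 ≤ 521 → not valid
(22,397,442): 22+397 ≤ 442 → not valid
3 of the 6 triples form a triangle.

3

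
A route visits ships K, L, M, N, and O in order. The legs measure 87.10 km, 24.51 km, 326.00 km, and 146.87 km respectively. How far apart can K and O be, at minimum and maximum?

The maximum is all hops collinear in one direction: 87.10 + 24.51 + 326.00 + 146.87 = 584.48.
The longest hop is 326.00; the others sum to 258.48. Folding the others back against it leaves at least 326.00 − 258.48 = 67.52.

67.52 ≤ KO ≤ 584.48 km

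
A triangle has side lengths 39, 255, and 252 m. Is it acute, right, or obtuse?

Compare the square of the longest side to the sum of squares of the other two: 39² + 252² = 65025 = 255².

right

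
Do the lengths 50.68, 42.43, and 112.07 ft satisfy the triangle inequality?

The longest side is 112.07, but the other two sum to only 93.11.
93.11 < 112.07, so the triangle inequality fails.

No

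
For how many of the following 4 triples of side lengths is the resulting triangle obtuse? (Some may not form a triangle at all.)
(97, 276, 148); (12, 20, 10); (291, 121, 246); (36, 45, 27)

2

(97,276,148): 97+148 ≤ 276, not a triangle
(12,20,10): 10²+12² = 244 < 400 = 20² → obtuse
(291,121,246): 121²+246² = 75157 < 84681 = 291² → obtuse
(36,45,27): 27²+36² = 2025 = 45² → right
2 of the 4 are obtuse.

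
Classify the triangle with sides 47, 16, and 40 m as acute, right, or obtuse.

Compare the square of the longest side to the sum of squares of the other two: 16² + 40² = 1856 < 2209 = 47².

obtuse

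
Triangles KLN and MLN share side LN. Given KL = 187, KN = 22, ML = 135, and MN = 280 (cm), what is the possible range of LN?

165 < LN < 209

From triangle KLN: |187 − 22| < LN < 187 + 22, i.e. 165 < LN < 209.
From triangle MLN: 145 < LN < 415.
Both must hold, so LN lies in the intersection.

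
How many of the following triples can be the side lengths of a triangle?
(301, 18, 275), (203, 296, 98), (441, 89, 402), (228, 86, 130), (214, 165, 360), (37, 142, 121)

4

(18,275,301): 18+275 ≤ 301 → not valid
(98,203,296): 98+203 > 296 → valid
(89,402,441): 89+402 > 441 → valid
(86,130,228): 86+130 ≤ 228 → not valid
(165,214,360): 165+214 > 360 → valid
(37,121,142): 37+121 > 142 → valid
4 of the 6 triples form a triangle.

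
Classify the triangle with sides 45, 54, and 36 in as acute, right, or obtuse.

Compare the square of the longest side to the sum of squares of the other two: 36² + 45² = 3321 > 2916 = 54².

acute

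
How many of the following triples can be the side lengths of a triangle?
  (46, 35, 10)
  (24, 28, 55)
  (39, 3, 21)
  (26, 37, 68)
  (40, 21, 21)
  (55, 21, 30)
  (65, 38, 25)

(10,35,46): 10+35 ≤ 46 → not valid
(24,28,55): 24+28 ≤ 55 → not valid
(3,21,39): 3+21 ≤ 39 → not valid
(26,37,68): 26+37 ≤ 68 → not valid
(21,21,40): 21+21 > 40 → valid
(21,30,55): 21+30 ≤ 55 → not valid
(25,38,65): 25+38 ≤ 65 → not valid
1 of the 7 triples forms a triangle.

1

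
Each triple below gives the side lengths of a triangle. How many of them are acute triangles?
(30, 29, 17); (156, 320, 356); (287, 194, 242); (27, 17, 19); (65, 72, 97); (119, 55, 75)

(30,29,17): 17²+29² = 1130 > 900 = 30² → acute
(156,320,356): 156²+320² = 126736 = 356² → right
(287,194,242): 194²+242² = 96200 > 82369 = 287² → acute
(27,17,19): 17²+19² = 650 < 729 = 27² → obtuse
(65,72,97): 65²+72² = 9409 = 97² → right
(119,55,75): 55²+75² = 8650 < 14161 = 119² → obtuse
2 of the 6 are acute.

2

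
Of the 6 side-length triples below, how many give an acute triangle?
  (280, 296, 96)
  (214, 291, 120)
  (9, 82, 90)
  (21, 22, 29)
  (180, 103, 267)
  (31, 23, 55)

(280,296,96): 96²+280² = 87616 = 296² → right
(214,291,120): 120²+214² = 60196 < 84681 = 291² → obtuse
(9,82,90): 9²+82² = 6805 < 8100 = 90² → obtuse
(21,22,29): 21²+22² = 925 > 841 = 29² → acute
(180,103,267): 103²+180² = 43009 < 71289 = 267² → obtuse
(31,23,55): 23+31 ≤ 55, not a triangle
1 of the 6 is acute.

1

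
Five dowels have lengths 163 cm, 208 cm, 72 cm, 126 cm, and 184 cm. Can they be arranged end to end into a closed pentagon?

Yes

A pentagon exists iff every side is shorter than the sum of the others — equivalently, the longest side is less than the sum of the rest.
Longest side 208 < 545 (sum of the remaining 4), so yes.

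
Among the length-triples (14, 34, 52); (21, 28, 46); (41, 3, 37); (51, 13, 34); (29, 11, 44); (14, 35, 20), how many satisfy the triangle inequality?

1

(14,34,52): 14+34 ≤ 52 → not valid
(21,28,46): 21+28 > 46 → valid
(3,37,41): 3+37 ≤ 41 → not valid
(13,34,51): 13+34 ≤ 51 → not valid
(11,29,44): 11+29 ≤ 44 → not valid
(14,20,35): 14+20 ≤ 35 → not valid
1 of the 6 triples forms a triangle.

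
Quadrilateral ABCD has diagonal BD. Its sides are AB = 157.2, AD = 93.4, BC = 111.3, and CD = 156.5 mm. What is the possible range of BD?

From triangle ABD: |157.2 − 93.4| < BD < 157.2 + 93.4, i.e. 63.8 < BD < 250.6.
From triangle CBD: 45.2 < BD < 267.8.
Both must hold, so BD lies in the intersection.

63.8 < BD < 250.6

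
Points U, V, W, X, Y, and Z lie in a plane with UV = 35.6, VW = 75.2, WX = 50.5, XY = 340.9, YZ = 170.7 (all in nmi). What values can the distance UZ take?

8.9 ≤ UZ ≤ 672.9 nmi

The maximum is all hops collinear in one direction: 35.6 + 75.2 + 50.5 + 340.9 + 170.7 = 672.9.
The longest hop is 340.9; the others sum to 332.0. Folding the others back against it leaves at least 340.9 − 332.0 = 8.9.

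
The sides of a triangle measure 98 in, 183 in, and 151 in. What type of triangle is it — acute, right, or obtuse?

Compare the square of the longest side to the sum of squares of the other two: 98² + 151² = 32405 < 33489 = 183².

obtuse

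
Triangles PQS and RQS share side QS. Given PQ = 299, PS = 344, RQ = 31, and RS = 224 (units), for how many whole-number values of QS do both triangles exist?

From triangle PQS: 45 < QS < 643.
From triangle RQS: 193 < QS < 255.
Intersection: 193 < QS < 255, so integers 194 through 254: 61 values.

61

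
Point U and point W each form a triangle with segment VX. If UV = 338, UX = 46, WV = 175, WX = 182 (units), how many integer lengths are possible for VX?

From triangle UVX: 292 < VX < 384.
From triangle WVX: 7 < VX < 357.
Intersection: 292 < VX < 357, so integers 293 through 356: 64 values.

64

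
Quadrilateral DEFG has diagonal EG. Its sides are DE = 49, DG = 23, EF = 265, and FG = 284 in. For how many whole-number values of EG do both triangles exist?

From triangle DEG: 26 < EG < 72.
From triangle FEG: 19 < EG < 549.
Intersection: 26 < EG < 72, so integers 27 through 71: 45 values.

45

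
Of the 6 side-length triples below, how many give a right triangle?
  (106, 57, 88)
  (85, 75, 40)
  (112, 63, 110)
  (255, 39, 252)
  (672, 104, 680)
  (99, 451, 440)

4

(106,57,88): 57²+88² = 10993 < 11236 = 106² → obtuse
(85,75,40): 40²+75² = 7225 = 85² → right
(112,63,110): 63²+110² = 16069 > 12544 = 112² → acute
(255,39,252): 39²+252² = 65025 = 255² → right
(672,104,680): 104²+672² = 462400 = 680² → right
(99,451,440): 99²+440² = 203401 = 451² → right
4 of the 6 are right.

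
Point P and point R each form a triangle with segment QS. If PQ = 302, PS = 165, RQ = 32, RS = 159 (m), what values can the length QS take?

From triangle PQS: |302 − 165| < QS < 302 + 165, i.e. 137 < QS < 467.
From triangle RQS: 127 < QS < 191.
Both must hold, so QS lies in the intersection.

137 < QS < 191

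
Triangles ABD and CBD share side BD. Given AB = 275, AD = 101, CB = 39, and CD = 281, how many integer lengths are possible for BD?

From triangle ABD: 174 < BD < 376.
From triangle CBD: 242 < BD < 320.
Intersection: 242 < BD < 320, so integers 243 through 319: 77 values.

77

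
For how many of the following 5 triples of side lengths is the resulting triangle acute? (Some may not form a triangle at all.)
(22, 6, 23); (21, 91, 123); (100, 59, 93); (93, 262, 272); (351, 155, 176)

(22,6,23): 6²+22² = 520 < 529 = 23² → obtuse
(21,91,123): 21+91 ≤ 123, not a triangle
(100,59,93): 59²+93² = 12130 > 10000 = 100² → acute
(93,262,272): 93²+262² = 77293 > 73984 = 272² → acute
(351,155,176): 155+176 ≤ 351, not a triangle
2 of the 5 are acute.

2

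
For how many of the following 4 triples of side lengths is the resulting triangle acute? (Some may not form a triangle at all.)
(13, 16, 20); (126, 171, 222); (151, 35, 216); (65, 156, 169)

(13,16,20): 13²+16² = 425 > 400 = 20² → acute
(126,171,222): 126²+171² = 45117 < 49284 = 222² → obtuse
(151,35,216): 35+151 ≤ 216, not a triangle
(65,156,169): 65²+156² = 28561 = 169² → right
1 of the 4 is acute.

1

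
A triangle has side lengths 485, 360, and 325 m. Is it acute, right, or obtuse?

right

Compare the square of the longest side to the sum of squares of the other two: 325² + 360² = 235225 = 485².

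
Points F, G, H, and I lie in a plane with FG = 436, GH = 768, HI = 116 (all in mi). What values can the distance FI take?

216 ≤ FI ≤ 1320 mi

The maximum is all hops collinear in one direction: 436 + 768 + 116 = 1320.
The longest hop is 768; the others sum to 552. Folding the others back against it leaves at least 768 − 552 = 216.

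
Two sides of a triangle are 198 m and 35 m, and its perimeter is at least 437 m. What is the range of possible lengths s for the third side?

204 ≤ s < 233 m

Triangle inequality alone gives 163 < s < 233.
The perimeter condition gives s ≥ 437 − 198 − 35 = 204.
Intersecting the two: 204 ≤ s < 233.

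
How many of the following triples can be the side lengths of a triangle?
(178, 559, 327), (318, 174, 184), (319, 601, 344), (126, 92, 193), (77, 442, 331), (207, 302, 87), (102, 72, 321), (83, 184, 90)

3

(178,327,559): 178+327 ≤ 559 → not valid
(174,184,318): 174+184 > 318 → valid
(319,344,601): 319+344 > 601 → valid
(92,126,193): 92+126 > 193 → valid
(77,331,442): 77+331 ≤ 442 → not valid
(87,207,302): 87+207 ≤ 302 → not valid
(72,102,321): 72+102 ≤ 321 → not valid
(83,90,184): 83+90 ≤ 184 → not valid
3 of the 8 triples form a triangle.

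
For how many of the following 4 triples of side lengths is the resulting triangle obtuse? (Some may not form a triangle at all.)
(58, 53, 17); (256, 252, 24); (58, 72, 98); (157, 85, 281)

3

(58,53,17): 17²+53² = 3098 < 3364 = 58² → obtuse
(256,252,24): 24²+252² = 64080 < 65536 = 256² → obtuse
(58,72,98): 58²+72² = 8548 < 9604 = 98² → obtuse
(157,85,281): 85+157 ≤ 281, not a triangle
3 of the 4 are obtuse.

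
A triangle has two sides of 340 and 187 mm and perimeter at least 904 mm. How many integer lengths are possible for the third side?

Triangle inequality: 153 < x < 527. Perimeter ≥ 904 gives x ≥ 904 − 340 − 187 = 377.
So 377 ≤ x < 527; integers 377 through 526: 150 values.

150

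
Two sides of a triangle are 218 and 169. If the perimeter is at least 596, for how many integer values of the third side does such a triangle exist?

Triangle inequality: 49 < x < 387. Perimeter ≥ 596 gives x ≥ 596 − 218 − 169 = 209.
So 209 ≤ x < 387; integers 209 through 386: 178 values.

178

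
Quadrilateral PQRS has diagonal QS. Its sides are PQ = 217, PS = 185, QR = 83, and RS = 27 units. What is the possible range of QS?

From triangle PQS: |217 − 185| < QS < 217 + 185, i.e. 32 < QS < 402.
From triangle RQS: 56 < QS < 110.
Both must hold, so QS lies in the intersection.

56 < QS < 110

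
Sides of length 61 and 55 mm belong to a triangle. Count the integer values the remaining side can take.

The third side lies in the open interval (6, 116).
Integers from 7 to 115 inclusive: 115 − 7 + 1 = 109.

109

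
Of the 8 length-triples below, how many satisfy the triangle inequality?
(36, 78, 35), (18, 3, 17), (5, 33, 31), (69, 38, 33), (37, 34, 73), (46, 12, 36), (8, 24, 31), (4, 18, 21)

6

(35,36,78): 35+36 ≤ 78 → not valid
(3,17,18): 3+17 > 18 → valid
(5,31,33): 5+31 > 33 → valid
(33,38,69): 33+38 > 69 → valid
(34,37,73): 34+37 ≤ 73 → not valid
(12,36,46): 12+36 > 46 → valid
(8,24,31): 8+24 > 31 → valid
(4,18,21): 4+18 > 21 → valid
6 of the 8 triples form a triangle.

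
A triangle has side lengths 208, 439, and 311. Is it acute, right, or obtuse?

obtuse

Compare the square of the longest side to the sum of squares of the other two: 208² + 311² = 139985 < 192721 = 439².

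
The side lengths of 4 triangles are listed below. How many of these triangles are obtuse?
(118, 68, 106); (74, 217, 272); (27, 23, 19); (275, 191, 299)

1

(118,68,106): 68²+106² = 15860 > 13924 = 118² → acute
(74,217,272): 74²+217² = 52565 < 73984 = 272² → obtuse
(27,23,19): 19²+23² = 890 > 729 = 27² → acute
(275,191,299): 191²+275² = 112106 > 89401 = 299² → acute
1 of the 4 is obtuse.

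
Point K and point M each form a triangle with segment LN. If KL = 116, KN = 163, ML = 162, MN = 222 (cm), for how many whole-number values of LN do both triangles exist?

218

From triangle KLN: 47 < LN < 279.
From triangle MLN: 60 < LN < 384.
Intersection: 60 < LN < 279, so integers 61 through 278: 218 values.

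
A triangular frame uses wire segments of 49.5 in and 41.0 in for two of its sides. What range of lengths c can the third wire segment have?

8.5 < c < 90.5

By the triangle inequality, c must be less than 49.5 + 41.0 = 90.5 and greater than |49.5 − 41.0| = 8.5.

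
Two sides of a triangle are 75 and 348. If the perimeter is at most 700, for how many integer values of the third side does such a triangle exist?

4

Triangle inequality: 273 < x < 423. Perimeter ≤ 700 gives x ≤ 700 − 75 − 348 = 277.
So 273 < x ≤ 277; integers 274 through 277: 4 values.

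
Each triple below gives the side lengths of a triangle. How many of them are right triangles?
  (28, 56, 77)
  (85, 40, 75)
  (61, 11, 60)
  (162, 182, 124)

(28,56,77): 28²+56² = 3920 < 5929 = 77² → obtuse
(85,40,75): 40²+75² = 7225 = 85² → right
(61,11,60): 11²+60² = 3721 = 61² → right
(162,182,124): 124²+162² = 41620 > 33124 = 182² → acute
2 of the 4 are right.

2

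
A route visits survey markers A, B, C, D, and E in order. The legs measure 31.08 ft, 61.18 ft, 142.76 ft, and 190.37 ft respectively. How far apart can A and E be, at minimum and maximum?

The maximum is all hops collinear in one direction: 31.08 + 61.18 + 142.76 + 190.37 = 425.39.
The longest hop is 190.37; the others sum to 235.02. Since 190.37 ≤ 235.02, the path can fold back on itself completely, so the minimum distance is 0.

0 ≤ AE ≤ 425.39 ft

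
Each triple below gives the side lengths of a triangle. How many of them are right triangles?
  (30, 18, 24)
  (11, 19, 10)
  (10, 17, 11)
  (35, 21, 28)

(30,18,24): 18²+24² = 900 = 30² → right
(11,19,10): 10²+11² = 221 < 361 = 19² → obtuse
(10,17,11): 10²+11² = 221 < 289 = 17² → obtuse
(35,21,28): 21²+28² = 1225 = 35² → right
2 of the 4 are right.

2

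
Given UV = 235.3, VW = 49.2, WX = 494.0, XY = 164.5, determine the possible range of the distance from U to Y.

The maximum is all hops collinear in one direction: 235.3 + 49.2 + 494.0 + 164.5 = 943.0.
The longest hop is 494.0; the others sum to 449.0. Folding the others back against it leaves at least 494.0 − 449.0 = 45.0.

45.0 ≤ UY ≤ 943.0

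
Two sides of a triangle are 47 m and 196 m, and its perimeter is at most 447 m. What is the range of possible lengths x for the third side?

Triangle inequality alone gives 149 < x < 243.
The perimeter condition gives x ≤ 447 − 47 − 196 = 204.
Intersecting the two: 149 < x ≤ 204.

149 < x ≤ 204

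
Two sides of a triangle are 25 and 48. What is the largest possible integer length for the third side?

72

The third side must be strictly less than 25 + 48 = 73.
The largest integer below 73 is 72.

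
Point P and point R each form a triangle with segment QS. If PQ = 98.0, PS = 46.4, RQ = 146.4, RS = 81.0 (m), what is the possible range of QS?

From triangle PQS: |98.0 − 46.4| < QS < 98.0 + 46.4, i.e. 51.6 < QS < 144.4.
From triangle RQS: 65.4 < QS < 227.4.
Both must hold, so QS lies in the intersection.

65.4 < QS < 144.4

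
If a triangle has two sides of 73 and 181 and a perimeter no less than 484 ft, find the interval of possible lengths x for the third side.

Triangle inequality alone gives 108 < x < 254.
The perimeter condition gives x ≥ 484 − 73 − 181 = 230.
Intersecting the two: 230 ≤ x < 254.

230 ≤ x < 254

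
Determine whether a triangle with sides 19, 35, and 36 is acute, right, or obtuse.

Compare the square of the longest side to the sum of squares of the other two: 19² + 35² = 1586 > 1296 = 36².

acute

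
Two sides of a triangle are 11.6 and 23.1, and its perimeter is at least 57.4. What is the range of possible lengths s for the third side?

22.7 ≤ s < 34.7

Triangle inequality alone gives 11.5 < s < 34.7.
The perimeter condition gives s ≥ 57.4 − 11.6 − 23.1 = 22.7.
Intersecting the two: 22.7 ≤ s < 34.7.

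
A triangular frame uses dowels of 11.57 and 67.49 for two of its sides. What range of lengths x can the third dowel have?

55.92 < x < 79.06

By the triangle inequality, x must be less than 11.57 + 67.49 = 79.06 and greater than |11.57 − 67.49| = 55.92.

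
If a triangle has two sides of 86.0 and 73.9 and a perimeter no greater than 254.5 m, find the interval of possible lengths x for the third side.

12.1 < x ≤ 94.6

Triangle inequality alone gives 12.1 < x < 159.9.
The perimeter condition gives x ≤ 254.5 − 86.0 − 73.9 = 94.6.
Intersecting the two: 12.1 < x ≤ 94.6.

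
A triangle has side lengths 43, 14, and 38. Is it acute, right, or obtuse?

Compare the square of the longest side to the sum of squares of the other two: 14² + 38² = 1640 < 1849 = 43².

obtuse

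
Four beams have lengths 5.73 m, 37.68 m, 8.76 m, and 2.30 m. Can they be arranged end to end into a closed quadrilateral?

No

For a quadrilateral, each side must be shorter than the sum of the others.
Here the longest side is 37.68, but the remaining 3 sides sum to only 16.79.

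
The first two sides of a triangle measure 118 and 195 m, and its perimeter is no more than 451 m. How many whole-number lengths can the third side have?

Triangle inequality: 77 < x < 313. Perimeter ≤ 451 gives x ≤ 451 − 118 − 195 = 138.
So 77 < x ≤ 138; integers 78 through 138: 61 values.

61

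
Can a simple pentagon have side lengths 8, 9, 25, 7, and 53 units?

No

For a pentagon, each side must be shorter than the sum of the others.
Here the longest side is 53, but the remaining 4 sides sum to only 49.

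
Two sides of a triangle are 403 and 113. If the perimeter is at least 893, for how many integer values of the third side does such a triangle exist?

139

Triangle inequality: 290 < x < 516. Perimeter ≥ 893 gives x ≥ 893 − 403 − 113 = 377.
So 377 ≤ x < 516; integers 377 through 515: 139 values.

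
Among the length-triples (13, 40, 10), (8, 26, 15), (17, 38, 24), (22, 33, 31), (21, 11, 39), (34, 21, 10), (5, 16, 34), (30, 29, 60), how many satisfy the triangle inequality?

(10,13,40): 10+13 ≤ 40 → not valid
(8,15,26): 8+15 ≤ 26 → not valid
(17,24,38): 17+24 > 38 → valid
(22,31,33): 22+31 > 33 → valid
(11,21,39): 11+21 ≤ 39 → not valid
(10,21,34): 10+21 ≤ 34 → not valid
(5,16,34): 5+16 ≤ 34 → not valid
(29,30,60): 29+30 ≤ 60 → not valid
2 of the 8 triples form a triangle.

2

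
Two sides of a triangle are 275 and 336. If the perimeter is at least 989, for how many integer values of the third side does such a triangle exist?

Triangle inequality: 61 < x < 611. Perimeter ≥ 989 gives x ≥ 989 − 275 − 336 = 378.
So 378 ≤ x < 611; integers 378 through 610: 233 values.

233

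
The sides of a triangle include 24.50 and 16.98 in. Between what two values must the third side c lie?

7.52 < c < 41.48

By the triangle inequality, c must be less than 24.50 + 16.98 = 41.48 and greater than |24.50 − 16.98| = 7.52.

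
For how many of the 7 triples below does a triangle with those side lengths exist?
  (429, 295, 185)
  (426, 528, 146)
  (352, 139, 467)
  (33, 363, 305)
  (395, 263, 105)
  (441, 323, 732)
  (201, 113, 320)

4

(185,295,429): 185+295 > 429 → valid
(146,426,528): 146+426 > 528 → valid
(139,352,467): 139+352 > 467 → valid
(33,305,363): 33+305 ≤ 363 → not valid
(105,263,395): 105+263 ≤ 395 → not valid
(323,441,732): 323+441 > 732 → valid
(113,201,320): 113+201 ≤ 320 → not valid
4 of the 7 triples form a triangle.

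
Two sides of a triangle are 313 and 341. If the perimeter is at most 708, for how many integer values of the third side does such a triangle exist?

26

Triangle inequality: 28 < x < 654. Perimeter ≤ 708 gives x ≤ 708 − 313 − 341 = 54.
So 28 < x ≤ 54; integers 29 through 54: 26 values.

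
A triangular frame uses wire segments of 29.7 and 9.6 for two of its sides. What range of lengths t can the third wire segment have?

By the triangle inequality, t must be less than 29.7 + 9.6 = 39.3 and greater than |29.7 − 9.6| = 20.1.

20.1 < t < 39.3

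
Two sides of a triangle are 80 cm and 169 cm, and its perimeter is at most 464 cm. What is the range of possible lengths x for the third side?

89 < x ≤ 215 cm

Triangle inequality alone gives 89 < x < 249.
The perimeter condition gives x ≤ 464 − 80 − 169 = 215.
Intersecting the two: 89 < x ≤ 215.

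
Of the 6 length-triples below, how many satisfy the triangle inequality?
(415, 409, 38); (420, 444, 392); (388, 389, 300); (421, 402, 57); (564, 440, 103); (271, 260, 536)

(38,409,415): 38+409 > 415 → valid
(392,420,444): 392+420 > 444 → valid
(300,388,389): 300+388 > 389 → valid
(57,402,421): 57+402 > 421 → valid
(103,440,564): 103+440 ≤ 564 → not valid
(260,271,536): 260+271 ≤ 536 → not valid
4 of the 6 triples form a triangle.

4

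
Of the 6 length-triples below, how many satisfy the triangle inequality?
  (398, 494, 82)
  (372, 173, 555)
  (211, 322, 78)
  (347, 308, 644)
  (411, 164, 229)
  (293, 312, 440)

(82,398,494): 82+398 ≤ 494 → not valid
(173,372,555): 173+372 ≤ 555 → not valid
(78,211,322): 78+211 ≤ 322 → not valid
(308,347,644): 308+347 > 644 → valid
(164,229,411): 164+229 ≤ 411 → not valid
(293,312,440): 293+312 > 440 → valid
2 of the 6 triples form a triangle.

2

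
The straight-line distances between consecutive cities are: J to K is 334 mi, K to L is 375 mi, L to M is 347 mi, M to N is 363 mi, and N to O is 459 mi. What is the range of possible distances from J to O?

0 ≤ JO ≤ 1878 mi

The maximum is all hops collinear in one direction: 334 + 375 + 347 + 363 + 459 = 1878.
The longest hop is 459; the others sum to 1419. Since 459 ≤ 1419, the path can fold back on itself completely, so the minimum distance is 0.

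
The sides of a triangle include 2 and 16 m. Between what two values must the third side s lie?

By the triangle inequality, s must be less than 2 + 16 = 18 and greater than |2 − 16| = 14.

14 < s < 18 (m)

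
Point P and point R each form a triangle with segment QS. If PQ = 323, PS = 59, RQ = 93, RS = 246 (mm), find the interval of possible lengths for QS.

From triangle PQS: |323 − 59| < QS < 323 + 59, i.e. 264 < QS < 382.
From triangle RQS: 153 < QS < 339.
Both must hold, so QS lies in the intersection.

264 < QS < 339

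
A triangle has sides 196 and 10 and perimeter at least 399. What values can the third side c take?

Triangle inequality alone gives 186 < c < 206.
The perimeter condition gives c ≥ 399 − 196 − 10 = 193.
Intersecting the two: 193 ≤ c < 206.

193 ≤ c < 206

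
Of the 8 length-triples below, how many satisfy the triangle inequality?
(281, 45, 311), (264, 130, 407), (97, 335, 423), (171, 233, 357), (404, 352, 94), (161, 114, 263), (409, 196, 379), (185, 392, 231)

(45,281,311): 45+281 > 311 → valid
(130,264,407): 130+264 ≤ 407 → not valid
(97,335,423): 97+335 > 423 → valid
(171,233,357): 171+233 > 357 → valid
(94,352,404): 94+352 > 404 → valid
(114,161,263): 114+161 > 263 → valid
(196,379,409): 196+379 > 409 → valid
(185,231,392): 185+231 > 392 → valid
7 of the 8 triples form a triangle.

7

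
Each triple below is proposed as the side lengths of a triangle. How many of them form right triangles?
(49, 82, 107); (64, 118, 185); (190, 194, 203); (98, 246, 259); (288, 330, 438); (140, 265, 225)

(49,82,107): 49²+82² = 9125 < 11449 = 107² → obtuse
(64,118,185): 64+118 ≤ 185, not a triangle
(190,194,203): 190²+194² = 73736 > 41209 = 203² → acute
(98,246,259): 98²+246² = 70120 > 67081 = 259² → acute
(288,330,438): 288²+330² = 191844 = 438² → right
(140,265,225): 140²+225² = 70225 = 265² → right
2 of the 6 are right.

2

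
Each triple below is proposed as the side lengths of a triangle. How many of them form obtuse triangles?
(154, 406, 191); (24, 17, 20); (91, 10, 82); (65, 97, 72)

1

(154,406,191): 154+191 ≤ 406, not a triangle
(24,17,20): 17²+20² = 689 > 576 = 24² → acute
(91,10,82): 10²+82² = 6824 < 8281 = 91² → obtuse
(65,97,72): 65²+72² = 9409 = 97² → right
1 of the 4 is obtuse.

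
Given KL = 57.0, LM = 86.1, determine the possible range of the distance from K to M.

By the triangle inequality, |57.0 − 86.1| ≤ KM ≤ 57.0 + 86.1.

29.1 ≤ KM ≤ 143.1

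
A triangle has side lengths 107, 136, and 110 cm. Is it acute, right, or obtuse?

acute

Compare the square of the longest side to the sum of squares of the other two: 107² + 110² = 23549 > 18496 = 136².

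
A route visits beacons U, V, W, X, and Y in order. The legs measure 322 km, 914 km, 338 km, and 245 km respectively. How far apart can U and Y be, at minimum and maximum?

The maximum is all hops collinear in one direction: 322 + 914 + 338 + 245 = 1819.
The longest hop is 914; the others sum to 905. Folding the others back against it leaves at least 914 − 905 = 9.

9 ≤ UY ≤ 1819 km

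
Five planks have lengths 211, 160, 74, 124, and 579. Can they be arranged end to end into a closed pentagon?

For a pentagon, each side must be shorter than the sum of the others.
Here the longest side is 579, but the remaining 4 sides sum to only 569.

No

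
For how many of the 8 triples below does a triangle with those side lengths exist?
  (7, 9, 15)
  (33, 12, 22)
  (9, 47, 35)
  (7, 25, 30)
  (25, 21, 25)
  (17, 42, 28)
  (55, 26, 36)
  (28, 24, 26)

7

(7,9,15): 7+9 > 15 → valid
(12,22,33): 12+22 > 33 → valid
(9,35,47): 9+35 ≤ 47 → not valid
(7,25,30): 7+25 > 30 → valid
(21,25,25): 21+25 > 25 → valid
(17,28,42): 17+28 > 42 → valid
(26,36,55): 26+36 > 55 → valid
(24,26,28): 24+26 > 28 → valid
7 of the 8 triples form a triangle.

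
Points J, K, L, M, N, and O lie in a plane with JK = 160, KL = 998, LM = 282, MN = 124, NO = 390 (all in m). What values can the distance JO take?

The maximum is all hops collinear in one direction: 160 + 998 + 282 + 124 + 390 = 1954.
The longest hop is 998; the others sum to 956. Folding the others back against it leaves at least 998 − 956 = 42.

42 ≤ JO ≤ 1954 m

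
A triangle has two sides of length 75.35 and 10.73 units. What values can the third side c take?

64.62 < c < 86.08 (units)

By the triangle inequality, c must be less than 75.35 + 10.73 = 86.08 and greater than |75.35 − 10.73| = 64.62.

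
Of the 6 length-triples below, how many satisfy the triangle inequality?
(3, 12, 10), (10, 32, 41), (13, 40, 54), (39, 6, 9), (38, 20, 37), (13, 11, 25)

(3,10,12): 3+10 > 12 → valid
(10,32,41): 10+32 > 41 → valid
(13,40,54): 13+40 ≤ 54 → not valid
(6,9,39): 6+9 ≤ 39 → not valid
(20,37,38): 20+37 > 38 → valid
(11,13,25): 11+13 ≤ 25 → not valid
3 of the 6 triples form a triangle.

3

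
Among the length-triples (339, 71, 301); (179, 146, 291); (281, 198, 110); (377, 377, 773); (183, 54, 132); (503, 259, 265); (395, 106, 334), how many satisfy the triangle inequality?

6

(71,301,339): 71+301 > 339 → valid
(146,179,291): 146+179 > 291 → valid
(110,198,281): 110+198 > 281 → valid
(377,377,773): 377+377 ≤ 773 → not valid
(54,132,183): 54+132 > 183 → valid
(259,265,503): 259+265 > 503 → valid
(106,334,395): 106+334 > 395 → valid
6 of the 7 triples form a triangle.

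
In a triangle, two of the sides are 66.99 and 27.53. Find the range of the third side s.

By the triangle inequality, s must be less than 66.99 + 27.53 = 94.52 and greater than |66.99 − 27.53| = 39.46.

39.46 < s < 94.52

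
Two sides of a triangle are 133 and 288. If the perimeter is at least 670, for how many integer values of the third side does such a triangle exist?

Triangle inequality: 155 < x < 421. Perimeter ≥ 670 gives x ≥ 670 − 133 − 288 = 249.
So 249 ≤ x < 421; integers 249 through 420: 172 values.

172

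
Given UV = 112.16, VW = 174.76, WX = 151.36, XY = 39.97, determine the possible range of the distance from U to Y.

The maximum is all hops collinear in one direction: 112.16 + 174.76 + 151.36 + 39.97 = 478.25.
The longest hop is 174.76; the others sum to 303.49. Since 174.76 ≤ 303.49, the path can fold back on itself completely, so the minimum distance is 0.

0 ≤ UY ≤ 478.25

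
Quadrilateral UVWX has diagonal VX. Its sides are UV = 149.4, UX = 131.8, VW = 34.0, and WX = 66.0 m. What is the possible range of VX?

From triangle UVX: |149.4 − 131.8| < VX < 149.4 + 131.8, i.e. 17.6 < VX < 281.2.
From triangle WVX: 32.0 < VX < 100.0.
Both must hold, so VX lies in the intersection.

32.0 < VX < 100.0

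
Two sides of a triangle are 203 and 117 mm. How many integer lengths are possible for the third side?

The third side lies in the open interval (86, 320).
Integers from 87 to 319 inclusive: 319 − 87 + 1 = 233.

233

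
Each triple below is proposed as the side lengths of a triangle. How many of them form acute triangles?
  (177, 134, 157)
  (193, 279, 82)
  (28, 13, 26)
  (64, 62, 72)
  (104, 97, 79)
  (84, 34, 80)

5

(177,134,157): 134²+157² = 42605 > 31329 = 177² → acute
(193,279,82): 82+193 ≤ 279, not a triangle
(28,13,26): 13²+26² = 845 > 784 = 28² → acute
(64,62,72): 62²+64² = 7940 > 5184 = 72² → acute
(104,97,79): 79²+97² = 15650 > 10816 = 104² → acute
(84,34,80): 34²+80² = 7556 > 7056 = 84² → acute
5 of the 6 are acute.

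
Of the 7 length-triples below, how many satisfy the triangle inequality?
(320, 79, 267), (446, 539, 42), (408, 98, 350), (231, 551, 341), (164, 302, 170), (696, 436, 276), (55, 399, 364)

6

(79,267,320): 79+267 > 320 → valid
(42,446,539): 42+446 ≤ 539 → not valid
(98,350,408): 98+350 > 408 → valid
(231,341,551): 231+341 > 551 → valid
(164,170,302): 164+170 > 302 → valid
(276,436,696): 276+436 > 696 → valid
(55,364,399): 55+364 > 399 → valid
6 of the 7 triples form a triangle.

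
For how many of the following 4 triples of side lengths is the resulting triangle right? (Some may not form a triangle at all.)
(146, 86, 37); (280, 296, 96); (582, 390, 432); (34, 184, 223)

2

(146,86,37): 37+86 ≤ 146, not a triangle
(280,296,96): 96²+280² = 87616 = 296² → right
(582,390,432): 390²+432² = 338724 = 582² → right
(34,184,223): 34+184 ≤ 223, not a triangle
2 of the 4 are right.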